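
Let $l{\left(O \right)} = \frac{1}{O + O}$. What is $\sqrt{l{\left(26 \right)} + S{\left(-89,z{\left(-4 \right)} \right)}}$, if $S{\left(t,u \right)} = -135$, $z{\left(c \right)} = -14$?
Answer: $\frac{i \sqrt{91247}}{26} \approx 11.618 i$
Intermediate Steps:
$l{\left(O \right)} = \frac{1}{2 O}$
$\sqrt{l{\left(26 \right)} + S{\left(-89,z{\left(-4 \right)} \right)}} = \sqrt{\frac{1}{2 \cdot 26} - 135} = \sqrt{\frac{1}{2} \cdot \frac{1}{26} - 135} = \sqrt{\frac{1}{52} - 135} = \sqrt{- \frac{7019}{52}} = \frac{i \sqrt{91247}}{26}$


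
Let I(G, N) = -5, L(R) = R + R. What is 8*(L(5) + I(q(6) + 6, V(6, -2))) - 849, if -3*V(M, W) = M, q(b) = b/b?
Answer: -809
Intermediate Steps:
q(b) = 1
V(M, W) = -M/3
L(R) = 2*R
8*(L(5) + I(q(6) + 6, V(6, -2))) - 849 = 8*(2*5 - 5) - 849 = 8*(10 - 5) - 849 = 8*5 - 849 = 40 - 849 = -809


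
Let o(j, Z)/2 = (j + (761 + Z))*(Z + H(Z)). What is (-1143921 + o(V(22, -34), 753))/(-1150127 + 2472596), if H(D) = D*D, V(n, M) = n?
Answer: 581006981/440823 ≈ 1318.0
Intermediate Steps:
H(D) = D²
o(j, Z) = 2*(Z + Z²)*(761 + Z + j) (o(j, Z) = 2*((j + (761 + Z))*(Z + Z²)) = 2*((761 + Z + j)*(Z + Z²)) = 2*((Z + Z²)*(761 + Z + j)) = 2*(Z + Z²)*(761 + Z + j))
(-1143921 + o(V(22, -34), 753))/(-1150127 + 2472596) = (-1143921 + 2*753*(761 + 22 + 753² + 762*753 + 753*22))/(-1150127 + 2472596) = (-1143921 + 2*753*(761 + 22 + 567009 + 573786 + 16566))/1322469 = (-1143921 + 2*753*1158144)*(1/1322469) = (-1143921 + 1744164864)*(1/1322469) = 1743020943*(1/1322469) = 581006981/440823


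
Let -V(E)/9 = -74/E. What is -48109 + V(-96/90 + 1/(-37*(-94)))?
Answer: -2711193217/55633 ≈ -48734.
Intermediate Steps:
V(E) = 666/E (V(E) = -(-666)/E = 666/E)
-48109 + V(-96/90 + 1/(-37*(-94))) = -48109 + 666/(-96/90 + 1/(-37*(-94))) = -48109 + 666/(-96*1/90 - 1/37*(-1/94)) = -48109 + 666/(-16/15 + 1/3478) = -48109 + 666/(-55633/52170) = -48109 + 666*(-52170/55633) = -48109 - 34745220/55633 = -2711193217/55633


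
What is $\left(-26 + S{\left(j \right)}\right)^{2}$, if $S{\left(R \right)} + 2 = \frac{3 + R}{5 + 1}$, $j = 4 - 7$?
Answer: $784$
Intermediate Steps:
$j = -3$ ($j = 4 - 7 = -3$)
$S{\left(R \right)} = - \frac{3}{2} + \frac{R}{6}$ ($S{\left(R \right)} = -2 + \frac{3 + R}{5 + 1} = -2 + \frac{3 + R}{6} = -2 + \left(3 + R\right) \frac{1}{6} = -2 + \left(\frac{1}{2} + \frac{R}{6}\right) = - \frac{3}{2} + \frac{R}{6}$)
$\left(-26 + S{\left(j \right)}\right)^{2} = \left(-26 + \left(- \frac{3}{2} + \frac{1}{6} \left(-3\right)\right)\right)^{2} = \left(-26 - 2\right)^{2} = \left(-28\right)^{2} = 784$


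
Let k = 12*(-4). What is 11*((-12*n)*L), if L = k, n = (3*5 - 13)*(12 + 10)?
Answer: 278784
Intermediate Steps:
n = 44 (n = (15 - 13)*22 = 2*22 = 44)
k = -48
L = -48
11*((-12*n)*L) = 11*(-12*44*(-48)) = 11*(-528*(-48)) = 11*25344 = 278784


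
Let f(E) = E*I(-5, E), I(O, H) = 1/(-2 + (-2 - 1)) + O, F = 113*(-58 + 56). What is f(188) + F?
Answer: -6018/5 ≈ -1203.6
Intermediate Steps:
F = -226 (F = 113*(-2) = -226)
I(O, H) = -1/5 + O (I(O, H) = 1/(-2 - 3) + O = 1/(-5) + O = -1/5 + O)
f(E) = -26*E/5 (f(E) = E*(-1/5 - 5) = E*(-26/5) = -26*E/5)
f(188) + F = -26/5*188 - 226 = -4888/5 - 226 = -6018/5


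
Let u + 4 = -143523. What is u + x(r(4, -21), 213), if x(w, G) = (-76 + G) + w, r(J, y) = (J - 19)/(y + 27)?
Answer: -286785/2 ≈ -1.4339e+5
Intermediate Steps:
r(J, y) = (-19 + J)/(27 + y)
x(w, G) = -76 + G + w
u = -143527 (u = -4 - 143523 = -143527)
u + x(r(4, -21), 213) = -143527 + (-76 + 213 + (-19 + 4)/(27 - 21)) = -143527 + (-76 + 213 - 15/6) = -143527 + (-76 + 213 + (1/6)*(-15)) = -143527 + (-76 + 213 - 5/2) = -143527 + 269/2 = -286785/2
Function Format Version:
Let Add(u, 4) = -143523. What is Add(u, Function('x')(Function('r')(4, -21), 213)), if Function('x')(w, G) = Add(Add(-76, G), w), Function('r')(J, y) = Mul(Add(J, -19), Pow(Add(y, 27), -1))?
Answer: Rational(-286785, 2) ≈ -1.4339e+5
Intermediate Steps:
Function('r')(J, y) = Mul(Pow(Add(27, y), -1), Add(-19, J)) (Function('r')(J, y) = Mul(Add(-19, J), Pow(Add(27, y), -1)) = Mul(Pow(Add(27, y), -1), Add(-19, J)))
Function('x')(w, G) = Add(-76, G, w)
u = -143527 (u = Add(-4, -143523) = -143527)
Add(u, Function('x')(Function('r')(4, -21), 213)) = Add(-143527, Add(-76, 213, Mul(Pow(Add(27, -21), -1), Add(-19, 4)))) = Add(-143527, Add(-76, 213, Mul(Pow(6, -1), -15))) = Add(-143527, Add(-76, 213, Mul(Rational(1, 6), -15))) = Add(-143527, Add(-76, 213, Rational(-5, 2))) = Add(-143527, Rational(269, 2)) = Rational(-286785, 2)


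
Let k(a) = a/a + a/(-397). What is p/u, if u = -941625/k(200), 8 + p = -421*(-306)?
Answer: -25377146/373825125 ≈ -0.067885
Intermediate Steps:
k(a) = 1 - a/397 (k(a) = 1 + a*(-1/397) = 1 - a/397)
p = 128818 (p = -8 - 421*(-306) = -8 + 128826 = 128818)
u = -373825125/197 (u = -941625/(1 - 1/397*200) = -941625/(1 - 200/397) = -941625/197/397 = -941625*397/197 = -373825125/197 ≈ -1.8976e+6)
p/u = 128818/(-373825125/197) = 128818*(-197/373825125) = -25377146/373825125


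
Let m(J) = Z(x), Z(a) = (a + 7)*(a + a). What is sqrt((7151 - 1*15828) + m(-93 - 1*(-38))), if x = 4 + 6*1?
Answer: I*sqrt(8337) ≈ 91.307*I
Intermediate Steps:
x = 10 (x = 4 + 6 = 10)
Z(a) = 2*a*(7 + a) (Z(a) = (7 + a)*(2*a) = 2*a*(7 + a))
m(J) = 340 (m(J) = 2*10*(7 + 10) = 2*10*17 = 340)
sqrt((7151 - 1*15828) + m(-93 - 1*(-38))) = sqrt((7151 - 1*15828) + 340) = sqrt((7151 - 15828) + 340) = sqrt(-8677 + 340) = sqrt(-8337) = I*sqrt(8337)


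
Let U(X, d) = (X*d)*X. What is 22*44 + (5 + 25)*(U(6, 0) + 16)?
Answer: 1448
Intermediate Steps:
U(X, d) = d*X²
22*44 + (5 + 25)*(U(6, 0) + 16) = 22*44 + (5 + 25)*(0*6² + 16) = 968 + 30*(0*36 + 16) = 968 + 30*(0 + 16) = 968 + 30*16 = 968 + 480 = 1448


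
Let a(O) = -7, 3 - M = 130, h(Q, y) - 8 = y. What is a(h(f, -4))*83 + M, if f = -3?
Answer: -708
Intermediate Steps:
h(Q, y) = 8 + y
M = -127 (M = 3 - 1*130 = 3 - 130 = -127)
a(h(f, -4))*83 + M = -7*83 - 127 = -581 - 127 = -708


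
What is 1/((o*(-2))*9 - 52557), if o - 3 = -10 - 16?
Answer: -1/52143 ≈ -1.9178e-5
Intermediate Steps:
o = -23 (o = 3 + (-10 - 16) = 3 - 26 = -23)
1/((o*(-2))*9 - 52557) = 1/(-23*(-2)*9 - 52557) = 1/(46*9 - 52557) = 1/(414 - 52557) = 1/(-52143) = -1/52143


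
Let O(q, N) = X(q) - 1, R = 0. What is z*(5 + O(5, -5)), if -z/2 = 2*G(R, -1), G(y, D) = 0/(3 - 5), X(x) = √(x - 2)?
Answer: 0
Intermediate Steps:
X(x) = √(-2 + x)
G(y, D) = 0 (G(y, D) = 0/(-2) = 0*(-½) = 0)
z = 0 (z = -4*0 = -2*0 = 0)
O(q, N) = -1 + √(-2 + q) (O(q, N) = √(-2 + q) - 1 = -1 + √(-2 + q))
z*(5 + O(5, -5)) = 0*(5 + (-1 + √(-2 + 5))) = 0*(5 + (-1 + √3)) = 0*(4 + √3) = 0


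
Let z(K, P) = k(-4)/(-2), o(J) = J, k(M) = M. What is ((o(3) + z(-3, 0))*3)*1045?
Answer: 15675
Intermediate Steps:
z(K, P) = 2 (z(K, P) = -4/(-2) = -4*(-½) = 2)
((o(3) + z(-3, 0))*3)*1045 = ((3 + 2)*3)*1045 = (5*3)*1045 = 15*1045 = 15675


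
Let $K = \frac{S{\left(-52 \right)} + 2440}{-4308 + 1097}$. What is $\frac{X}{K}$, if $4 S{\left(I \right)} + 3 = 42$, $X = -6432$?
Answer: $\frac{82612608}{9799} \approx 8430.7$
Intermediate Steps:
$S{\left(I \right)} = \frac{39}{4}$ ($S{\left(I \right)} = - \frac{3}{4} + \frac{1}{4} \cdot 42 = - \frac{3}{4} + \frac{21}{2} = \frac{39}{4}$)
$K = - \frac{9799}{12844}$ ($K = \frac{\frac{39}{4} + 2440}{-4308 + 1097} = \frac{9799}{4 \left(-3211\right)} = \frac{9799}{4} \left(- \frac{1}{3211}\right) = - \frac{9799}{12844} \approx -0.76292$)
$\frac{X}{K} = - \frac{6432}{- \frac{9799}{12844}} = \left(-6432\right) \left(- \frac{12844}{9799}\right) = \frac{82612608}{9799}$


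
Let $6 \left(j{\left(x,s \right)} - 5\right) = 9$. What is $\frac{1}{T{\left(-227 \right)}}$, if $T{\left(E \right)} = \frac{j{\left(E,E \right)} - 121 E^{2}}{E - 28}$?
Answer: $\frac{102}{2494001} \approx 4.0898 \cdot 10^{-5}$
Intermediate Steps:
$j{\left(x,s \right)} = \frac{13}{2}$ ($j{\left(x,s \right)} = 5 + \frac{1}{6} \cdot 9 = 5 + \frac{3}{2} = \frac{13}{2}$)
$T{\left(E \right)} = \frac{\frac{13}{2} - 121 E^{2}}{-28 + E}$ ($T{\left(E \right)} = \frac{\frac{13}{2} - 121 E^{2}}{E - 28} = \frac{\frac{13}{2} - 121 E^{2}}{-28 + E}$)
$\frac{1}{T{\left(-227 \right)}} = \frac{1}{\frac{1}{2} \frac{1}{-28 - 227} \left(13 - 242 \left(-227\right)^{2}\right)} = \frac{1}{\frac{1}{2} \frac{1}{-255} \left(13 - 12470018\right)} = \frac{1}{\frac{1}{2} \left(- \frac{1}{255}\right) \left(13 - 12470018\right)} = \frac{1}{\frac{1}{2} \left(- \frac{1}{255}\right) \left(-12470005\right)} = \frac{1}{\frac{2494001}{102}} = \frac{102}{2494001}$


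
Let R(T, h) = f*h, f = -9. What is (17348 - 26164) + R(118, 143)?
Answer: -10103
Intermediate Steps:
R(T, h) = -9*h
(17348 - 26164) + R(118, 143) = (17348 - 26164) - 9*143 = -8816 - 1287 = -10103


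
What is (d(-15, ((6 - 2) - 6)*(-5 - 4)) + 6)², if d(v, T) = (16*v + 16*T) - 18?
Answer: 1296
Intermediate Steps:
d(v, T) = -18 + 16*T + 16*v (d(v, T) = (16*T + 16*v) - 18 = -18 + 16*T + 16*v)
(d(-15, ((6 - 2) - 6)*(-5 - 4)) + 6)² = ((-18 + 16*(((6 - 2) - 6)*(-5 - 4)) + 16*(-15)) + 6)² = ((-18 + 16*((4 - 6)*(-9)) - 240) + 6)² = ((-18 + 16*(-2*(-9)) - 240) + 6)² = ((-18 + 16*18 - 240) + 6)² = ((-18 + 288 - 240) + 6)² = (30 + 6)² = 36² = 1296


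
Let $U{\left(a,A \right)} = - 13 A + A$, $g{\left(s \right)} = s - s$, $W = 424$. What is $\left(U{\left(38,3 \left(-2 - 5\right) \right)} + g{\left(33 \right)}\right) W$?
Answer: $106848$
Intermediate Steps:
$g{\left(s \right)} = 0$
$U{\left(a,A \right)} = - 12 A$
$\left(U{\left(38,3 \left(-2 - 5\right) \right)} + g{\left(33 \right)}\right) W = \left(- 12 \cdot 3 \left(-2 - 5\right) + 0\right) 424 = \left(- 12 \cdot 3 \left(-7\right) + 0\right) 424 = \left(\left(-12\right) \left(-21\right) + 0\right) 424 = \left(252 + 0\right) 424 = 252 \cdot 424 = 106848$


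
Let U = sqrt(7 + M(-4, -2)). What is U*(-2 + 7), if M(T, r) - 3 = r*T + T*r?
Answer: 5*sqrt(26) ≈ 25.495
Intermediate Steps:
M(T, r) = 3 + 2*T*r (M(T, r) = 3 + (r*T + T*r) = 3 + (T*r + T*r) = 3 + 2*T*r)
U = sqrt(26) (U = sqrt(7 + (3 + 2*(-4)*(-2))) = sqrt(7 + (3 + 16)) = sqrt(7 + 19) = sqrt(26) ≈ 5.0990)
U*(-2 + 7) = sqrt(26)*(-2 + 7) = sqrt(26)*5 = 5*sqrt(26)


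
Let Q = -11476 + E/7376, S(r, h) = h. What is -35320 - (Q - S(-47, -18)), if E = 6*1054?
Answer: -44003109/1844 ≈ -23863.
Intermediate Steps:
E = 6324
Q = -21160163/1844 (Q = -11476 + 6324/7376 = -11476 + 6324*(1/7376) = -11476 + 1581/1844 = -21160163/1844 ≈ -11475.)
-35320 - (Q - S(-47, -18)) = -35320 - (-21160163/1844 - 1*(-18)) = -35320 - (-21160163/1844 + 18) = -35320 - 1*(-21126971/1844) = -35320 + 21126971/1844 = -44003109/1844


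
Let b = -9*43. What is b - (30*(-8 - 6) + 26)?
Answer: 7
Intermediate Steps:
b = -387
b - (30*(-8 - 6) + 26) = -387 - (30*(-8 - 6) + 26) = -387 - (30*(-14) + 26) = -387 - (-420 + 26) = -387 - 1*(-394) = -387 + 394 = 7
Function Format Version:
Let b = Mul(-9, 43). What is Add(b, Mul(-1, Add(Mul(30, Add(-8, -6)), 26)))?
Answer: 7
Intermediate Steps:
b = -387
Add(b, Mul(-1, Add(Mul(30, Add(-8, -6)), 26))) = Add(-387, Mul(-1, Add(Mul(30, Add(-8, -6)), 26))) = Add(-387, Mul(-1, Add(Mul(30, -14), 26))) = Add(-387, Mul(-1, Add(-420, 26))) = Add(-387, Mul(-1, -394)) = Add(-387, 394) = 7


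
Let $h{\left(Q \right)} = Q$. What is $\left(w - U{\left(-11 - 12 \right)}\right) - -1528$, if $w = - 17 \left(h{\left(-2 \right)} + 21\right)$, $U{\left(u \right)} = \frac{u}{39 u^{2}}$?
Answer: $\frac{1080886}{897} \approx 1205.0$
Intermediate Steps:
$U{\left(u \right)} = \frac{1}{39 u}$ ($U{\left(u \right)} = u \frac{1}{39 u^{2}} = \frac{1}{39 u}$)
$w = -323$ ($w = - 17 \left(-2 + 21\right) = \left(-17\right) 19 = -323$)
$\left(w - U{\left(-11 - 12 \right)}\right) - -1528 = \left(-323 - \frac{1}{39 \left(-11 - 12\right)}\right) - -1528 = \left(-323 - \frac{1}{39 \left(-11 - 12\right)}\right) + 1528 = \left(-323 - \frac{1}{39 \left(-23\right)}\right) + 1528 = \left(-323 - \frac{1}{39} \left(- \frac{1}{23}\right)\right) + 1528 = \left(-323 - - \frac{1}{897}\right) + 1528 = \left(-323 + \frac{1}{897}\right) + 1528 = - \frac{289730}{897} + 1528 = \frac{1080886}{897}$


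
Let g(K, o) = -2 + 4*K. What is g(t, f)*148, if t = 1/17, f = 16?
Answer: -4440/17 ≈ -261.18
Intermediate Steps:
t = 1/17 ≈ 0.058824
g(t, f)*148 = (-2 + 4*(1/17))*148 = (-2 + 4/17)*148 = -30/17*148 = -4440/17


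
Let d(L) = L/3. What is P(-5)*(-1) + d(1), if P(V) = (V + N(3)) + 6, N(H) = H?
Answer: -11/3 ≈ -3.6667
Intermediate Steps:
d(L) = L/3 (d(L) = L*(1/3) = L/3)
P(V) = 9 + V (P(V) = (V + 3) + 6 = (3 + V) + 6 = 9 + V)
P(-5)*(-1) + d(1) = (9 - 5)*(-1) + (1/3)*1 = 4*(-1) + 1/3 = -4 + 1/3 = -11/3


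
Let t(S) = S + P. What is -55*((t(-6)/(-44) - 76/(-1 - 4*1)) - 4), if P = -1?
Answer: -2499/4 ≈ -624.75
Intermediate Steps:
t(S) = -1 + S (t(S) = S - 1 = -1 + S)
-55*((t(-6)/(-44) - 76/(-1 - 4*1)) - 4) = -55*(((-1 - 6)/(-44) - 76/(-1 - 4*1)) - 4) = -55*((-7*(-1/44) - 76/(-1 - 4)) - 4) = -55*((7/44 - 76/(-5)) - 4) = -55*((7/44 - 76*(-1/5)) - 4) = -55*((7/44 + 76/5) - 4) = -55*(3379/220 - 4) = -55*2499/220 = -2499/4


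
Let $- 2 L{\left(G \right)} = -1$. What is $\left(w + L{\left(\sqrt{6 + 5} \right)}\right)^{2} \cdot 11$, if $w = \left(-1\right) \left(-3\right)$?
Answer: $\frac{539}{4} \approx 134.75$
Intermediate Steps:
$w = 3$
$L{\left(G \right)} = \frac{1}{2}$ ($L{\left(G \right)} = \left(- \frac{1}{2}\right) \left(-1\right) = \frac{1}{2}$)
$\left(w + L{\left(\sqrt{6 + 5} \right)}\right)^{2} \cdot 11 = \left(3 + \frac{1}{2}\right)^{2} \cdot 11 = \left(\frac{7}{2}\right)^{2} \cdot 11 = \frac{49}{4} \cdot 11 = \frac{539}{4}$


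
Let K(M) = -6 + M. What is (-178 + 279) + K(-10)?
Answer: 85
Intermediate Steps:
(-178 + 279) + K(-10) = (-178 + 279) + (-6 - 10) = 101 - 16 = 85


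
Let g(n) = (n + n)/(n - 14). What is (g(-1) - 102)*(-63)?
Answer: 32088/5 ≈ 6417.6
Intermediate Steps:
g(n) = 2*n/(-14 + n) (g(n) = (2*n)/(-14 + n) = 2*n/(-14 + n))
(g(-1) - 102)*(-63) = (2*(-1)/(-14 - 1) - 102)*(-63) = (2*(-1)/(-15) - 102)*(-63) = (2*(-1)*(-1/15) - 102)*(-63) = (2/15 - 102)*(-63) = -1528/15*(-63) = 32088/5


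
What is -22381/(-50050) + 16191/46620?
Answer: 2942479/3703700 ≈ 0.79447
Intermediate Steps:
-22381/(-50050) + 16191/46620 = -22381*(-1/50050) + 16191*(1/46620) = 22381/50050 + 257/740 = 2942479/3703700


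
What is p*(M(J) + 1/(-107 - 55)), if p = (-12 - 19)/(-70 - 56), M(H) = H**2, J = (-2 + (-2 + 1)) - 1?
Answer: 80321/20412 ≈ 3.9350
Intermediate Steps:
J = -4 (J = (-2 - 1) - 1 = -3 - 1 = -4)
p = 31/126 (p = -31/(-126) = -31*(-1/126) = 31/126 ≈ 0.24603)
p*(M(J) + 1/(-107 - 55)) = 31*((-4)**2 + 1/(-107 - 55))/126 = 31*(16 + 1/(-162))/126 = 31*(16 - 1/162)/126 = (31/126)*(2591/162) = 80321/20412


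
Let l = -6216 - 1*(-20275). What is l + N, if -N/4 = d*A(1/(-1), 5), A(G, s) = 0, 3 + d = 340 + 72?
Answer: 14059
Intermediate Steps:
d = 409 (d = -3 + (340 + 72) = -3 + 412 = 409)
l = 14059 (l = -6216 + 20275 = 14059)
N = 0 (N = -1636*0 = -4*0 = 0)
l + N = 14059 + 0 = 14059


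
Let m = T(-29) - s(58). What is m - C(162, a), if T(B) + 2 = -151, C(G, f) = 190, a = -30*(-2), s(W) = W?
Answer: -401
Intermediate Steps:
a = 60 (a = -2*(-30) = 60)
T(B) = -153 (T(B) = -2 - 151 = -153)
m = -211 (m = -153 - 1*58 = -153 - 58 = -211)
m - C(162, a) = -211 - 1*190 = -211 - 190 = -401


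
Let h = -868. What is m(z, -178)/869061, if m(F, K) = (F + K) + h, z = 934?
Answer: -112/869061 ≈ -0.00012887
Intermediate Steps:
m(F, K) = -868 + F + K (m(F, K) = (F + K) - 868 = -868 + F + K)
m(z, -178)/869061 = (-868 + 934 - 178)/869061 = -112*1/869061 = -112/869061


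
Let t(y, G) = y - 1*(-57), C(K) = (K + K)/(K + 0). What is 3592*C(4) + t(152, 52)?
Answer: 7393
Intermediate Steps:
C(K) = 2 (C(K) = (2*K)/K = 2)
t(y, G) = 57 + y (t(y, G) = y + 57 = 57 + y)
3592*C(4) + t(152, 52) = 3592*2 + (57 + 152) = 7184 + 209 = 7393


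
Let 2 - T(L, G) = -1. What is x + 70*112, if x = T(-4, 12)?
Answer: 7843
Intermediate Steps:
T(L, G) = 3 (T(L, G) = 2 - 1*(-1) = 2 + 1 = 3)
x = 3
x + 70*112 = 3 + 70*112 = 3 + 7840 = 7843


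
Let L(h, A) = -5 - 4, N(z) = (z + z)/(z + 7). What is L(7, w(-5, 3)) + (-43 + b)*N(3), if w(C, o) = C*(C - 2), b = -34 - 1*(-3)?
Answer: -267/5 ≈ -53.400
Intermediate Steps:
b = -31 (b = -34 + 3 = -31)
N(z) = 2*z/(7 + z) (N(z) = (2*z)/(7 + z) = 2*z/(7 + z))
w(C, o) = C*(-2 + C)
L(h, A) = -9
L(7, w(-5, 3)) + (-43 + b)*N(3) = -9 + (-43 - 31)*(2*3/(7 + 3)) = -9 - 148*3/10 = -9 - 74*⅗ = -9 - 222/5 = -267/5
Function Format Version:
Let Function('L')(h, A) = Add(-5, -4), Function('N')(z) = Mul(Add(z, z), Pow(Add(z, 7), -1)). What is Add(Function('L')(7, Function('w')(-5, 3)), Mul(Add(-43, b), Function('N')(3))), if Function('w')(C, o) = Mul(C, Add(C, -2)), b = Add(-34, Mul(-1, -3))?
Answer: Rational(-267, 5) ≈ -53.400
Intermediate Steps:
b = -31 (b = Add(-34, 3) = -31)
Function('N')(z) = Mul(2, z, Pow(Add(7, z), -1)) (Function('N')(z) = Mul(Mul(2, z), Pow(Add(7, z), -1)) = Mul(2, z, Pow(Add(7, z), -1)))
Function('w')(C, o) = Mul(C, Add(-2, C))
Function('L')(h, A) = -9
Add(Function('L')(7, Function('w')(-5, 3)), Mul(Add(-43, b), Function('N')(3))) = Add(-9, Mul(Add(-43, -31), Mul(2, 3, Pow(Add(7, 3), -1)))) = Add(-9, Mul(-74, Mul(2, 3, Pow(10, -1)))) = Add(-9, Mul(-74, Mul(2, 3, Rational(1, 10)))) = Add(-9, Mul(-74, Rational(3, 5))) = Add(-9, Rational(-222, 5)) = Rational(-267, 5)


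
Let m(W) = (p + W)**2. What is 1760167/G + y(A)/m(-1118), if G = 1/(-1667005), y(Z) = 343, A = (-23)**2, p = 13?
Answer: -3582740333968280532/1221025 ≈ -2.9342e+12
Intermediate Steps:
A = 529
m(W) = (13 + W)**2
G = -1/1667005 ≈ -5.9988e-7
1760167/G + y(A)/m(-1118) = 1760167/(-1/1667005) + 343/((13 - 1118)**2) = 1760167*(-1667005) + 343/((-1105)**2) = -2934207189835 + 343/1221025 = -3582740333968280532/1221025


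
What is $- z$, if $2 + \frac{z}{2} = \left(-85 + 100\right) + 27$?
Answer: $-80$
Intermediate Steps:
$z = 80$ ($z = -4 + 2 \left(\left(-85 + 100\right) + 27\right) = -4 + 2 \left(15 + 27\right) = -4 + 2 \cdot 42 = -4 + 84 = 80$)
$- z = \left(-1\right) 80 = -80$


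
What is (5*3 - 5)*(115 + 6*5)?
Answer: 1450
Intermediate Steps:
(5*3 - 5)*(115 + 6*5) = (15 - 5)*(115 + 30) = 10*145 = 1450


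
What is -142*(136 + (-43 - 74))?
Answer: -2698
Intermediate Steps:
-142*(136 + (-43 - 74)) = -142*(136 - 117) = -142*19 = -2698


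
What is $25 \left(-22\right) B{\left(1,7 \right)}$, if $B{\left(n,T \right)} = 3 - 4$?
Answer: $550$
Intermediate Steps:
$B{\left(n,T \right)} = -1$ ($B{\left(n,T \right)} = 3 - 4 = -1$)
$25 \left(-22\right) B{\left(1,7 \right)} = 25 \left(-22\right) \left(-1\right) = \left(-550\right) \left(-1\right) = 550$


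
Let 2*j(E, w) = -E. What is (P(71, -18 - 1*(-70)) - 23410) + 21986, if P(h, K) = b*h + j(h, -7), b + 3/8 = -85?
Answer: -60169/8 ≈ -7521.1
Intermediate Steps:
b = -683/8 (b = -3/8 - 85 = -683/8 ≈ -85.375)
j(E, w) = -E/2 (j(E, w) = (-E)/2 = -E/2)
P(h, K) = -687*h/8 (P(h, K) = -683*h/8 - h/2 = -687*h/8)
(P(71, -18 - 1*(-70)) - 23410) + 21986 = (-687/8*71 - 23410) + 21986 = (-48777/8 - 23410) + 21986 = -236057/8 + 21986 = -60169/8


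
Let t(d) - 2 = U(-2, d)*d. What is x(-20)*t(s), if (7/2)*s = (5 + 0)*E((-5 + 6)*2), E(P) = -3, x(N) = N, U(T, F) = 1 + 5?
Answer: 3320/7 ≈ 474.29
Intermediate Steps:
U(T, F) = 6
s = -30/7 (s = 2*((5 + 0)*(-3))/7 = 2*(5*(-3))/7 = (2/7)*(-15) = -30/7 ≈ -4.2857)
t(d) = 2 + 6*d
x(-20)*t(s) = -20*(2 + 6*(-30/7)) = -20*(2 - 180/7) = -20*(-166/7) = 3320/7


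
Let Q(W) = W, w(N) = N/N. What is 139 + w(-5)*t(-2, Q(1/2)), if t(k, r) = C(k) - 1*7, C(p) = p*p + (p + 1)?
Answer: 135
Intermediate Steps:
w(N) = 1
C(p) = 1 + p + p² (C(p) = p² + (1 + p) = 1 + p + p²)
t(k, r) = -6 + k + k² (t(k, r) = (1 + k + k²) - 1*7 = (1 + k + k²) - 7 = -6 + k + k²)
139 + w(-5)*t(-2, Q(1/2)) = 139 + 1*(-6 - 2 + (-2)²) = 139 + 1*(-6 - 2 + 4) = 139 + 1*(-4) = 139 - 4 = 135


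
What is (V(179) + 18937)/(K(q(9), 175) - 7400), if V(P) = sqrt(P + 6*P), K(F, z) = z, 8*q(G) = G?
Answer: -18937/7225 - sqrt(1253)/7225 ≈ -2.6259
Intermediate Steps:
q(G) = G/8
V(P) = sqrt(7)*sqrt(P) (V(P) = sqrt(7*P) = sqrt(7)*sqrt(P))
(V(179) + 18937)/(K(q(9), 175) - 7400) = (sqrt(7)*sqrt(179) + 18937)/(175 - 7400) = (sqrt(1253) + 18937)/(-7225) = (18937 + sqrt(1253))*(-1/7225) = -18937/7225 - sqrt(1253)/7225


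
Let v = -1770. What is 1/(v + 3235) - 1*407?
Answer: -596254/1465 ≈ -407.00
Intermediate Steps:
1/(v + 3235) - 1*407 = 1/(-1770 + 3235) - 1*407 = 1/1465 - 407 = -596254/1465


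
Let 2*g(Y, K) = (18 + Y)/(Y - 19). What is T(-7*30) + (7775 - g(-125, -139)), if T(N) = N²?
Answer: 14939893/288 ≈ 51875.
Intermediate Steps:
g(Y, K) = (18 + Y)/(2*(-19 + Y)) (g(Y, K) = ((18 + Y)/(Y - 19))/2 = ((18 + Y)/(-19 + Y))/2 = (18 + Y)/(2*(-19 + Y)))
T(-7*30) + (7775 - g(-125, -139)) = (-7*30)² + (7775 - (18 - 125)/(2*(-19 - 125))) = (-210)² + (7775 - (-107)/(2*(-144))) = 44100 + (7775 - (-1)*(-107)/(2*144)) = 44100 + (7775 - 1*107/288) = 44100 + (7775 - 107/288) = 44100 + 2239093/288 = 14939893/288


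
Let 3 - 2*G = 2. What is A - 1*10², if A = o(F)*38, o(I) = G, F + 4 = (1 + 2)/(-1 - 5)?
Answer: -81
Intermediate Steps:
F = -9/2 (F = -4 + (1 + 2)/(-1 - 5) = -4 + 3/(-6) = -4 + 3*(-⅙) = -4 - ½ = -9/2 ≈ -4.5000)
G = ½ (G = 3/2 - ½*2 = 3/2 - 1 = ½ ≈ 0.50000)
o(I) = ½
A = 19 (A = (½)*38 = 19)
A - 1*10² = 19 - 1*10² = 19 - 1*100 = 19 - 100 = -81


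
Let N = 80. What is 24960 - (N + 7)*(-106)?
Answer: 34182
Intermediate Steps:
24960 - (N + 7)*(-106) = 24960 - (80 + 7)*(-106) = 24960 - 87*(-106) = 24960 - 1*(-9222) = 24960 + 9222 = 34182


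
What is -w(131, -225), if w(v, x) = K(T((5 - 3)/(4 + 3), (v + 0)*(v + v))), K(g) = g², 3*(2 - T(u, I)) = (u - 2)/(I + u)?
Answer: -14430976641/3607684096 ≈ -4.0001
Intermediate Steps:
T(u, I) = 2 - (-2 + u)/(3*(I + u)) (T(u, I) = 2 - (u - 2)/(3*(I + u)) = 2 - (-2 + u)/(3*(I + u)))
w(v, x) = (24/7 + 12*v²)²/(9*(2/7 + 2*v²)²) (w(v, x) = ((2 + 5*((5 - 3)/(4 + 3)) + 6*((v + 0)*(v + v)))/(3*((v + 0)*(v + v) + (5 - 3)/(4 + 3))))² = ((2 + 5*(2/7) + 6*(v*(2*v)))/(3*(v*(2*v) + 2/7)))² = ((2 + 5*(2*(⅐)) + 6*(2*v²))/(3*(2*v² + 2*(⅐))))² = ((2 + 5*(2/7) + 12*v²)/(3*(2*v² + 2/7)))² = ((2 + 10/7 + 12*v²)/(3*(2/7 + 2*v²)))² = ((24/7 + 12*v²)/(3*(2/7 + 2*v²)))² = (24/7 + 12*v²)²/(9*(2/7 + 2*v²)²))
-w(131, -225) = -4*(2 + 7*131²)²/(1 + 7*131²)² = -4*(2 + 7*17161)²/(1 + 7*17161)² = -4*(2 + 120127)²/(1 + 120127)² = -4*120129²/120128² = -4*14430976641/14430736384 = -1*14430976641/3607684096 = -14430976641/3607684096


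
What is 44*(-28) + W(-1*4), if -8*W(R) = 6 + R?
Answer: -4929/4 ≈ -1232.3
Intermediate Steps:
W(R) = -¾ - R/8 (W(R) = -(6 + R)/8 = -¾ - R/8)
44*(-28) + W(-1*4) = 44*(-28) + (-¾ - (-1)*4/8) = -1232 + (-¾ - ⅛*(-4)) = -1232 + (-¾ + ½) = -1232 - ¼ = -4929/4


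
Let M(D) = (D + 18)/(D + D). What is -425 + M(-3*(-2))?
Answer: -423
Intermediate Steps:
M(D) = (18 + D)/(2*D) (M(D) = (18 + D)/((2*D)) = (18 + D)*(1/(2*D)) = (18 + D)/(2*D))
-425 + M(-3*(-2)) = -425 + (18 - 3*(-2))/(2*((-3*(-2)))) = -425 + (½)*(18 + 6)/6 = -425 + (½)*(⅙)*24 = -425 + 2 = -423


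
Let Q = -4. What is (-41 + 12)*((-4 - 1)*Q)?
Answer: -580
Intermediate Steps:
(-41 + 12)*((-4 - 1)*Q) = (-41 + 12)*((-4 - 1)*(-4)) = -(-145)*(-4) = -29*20 = -580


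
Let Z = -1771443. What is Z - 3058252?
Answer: -4829695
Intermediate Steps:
Z - 3058252 = -1771443 - 3058252 = -4829695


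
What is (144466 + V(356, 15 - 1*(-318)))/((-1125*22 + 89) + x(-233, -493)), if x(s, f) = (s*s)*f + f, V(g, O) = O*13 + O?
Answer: -149128/26789631 ≈ -0.0055666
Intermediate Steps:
V(g, O) = 14*O (V(g, O) = 13*O + O = 14*O)
x(s, f) = f + f*s**2 (x(s, f) = s**2*f + f = f*s**2 + f = f + f*s**2)
(144466 + V(356, 15 - 1*(-318)))/((-1125*22 + 89) + x(-233, -493)) = (144466 + 14*(15 - 1*(-318)))/((-1125*22 + 89) - 493*(1 + (-233)**2)) = (144466 + 14*(15 + 318))/((-125*198 + 89) - 493*(1 + 54289)) = (144466 + 14*333)/((-24750 + 89) - 493*54290) = (144466 + 4662)/(-24661 - 26764970) = 149128/(-26789631) = 149128*(-1/26789631) = -149128/26789631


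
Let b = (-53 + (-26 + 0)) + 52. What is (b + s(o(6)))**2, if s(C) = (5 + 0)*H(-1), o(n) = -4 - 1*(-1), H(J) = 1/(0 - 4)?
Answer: 12769/16 ≈ 798.06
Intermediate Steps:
H(J) = -1/4 (H(J) = 1/(-4) = -1/4)
o(n) = -3 (o(n) = -4 + 1 = -3)
b = -27 (b = (-53 - 26) + 52 = -79 + 52 = -27)
s(C) = -5/4 (s(C) = (5 + 0)*(-1/4) = 5*(-1/4) = -5/4)
(b + s(o(6)))**2 = (-27 - 5/4)**2 = (-113/4)**2 = 12769/16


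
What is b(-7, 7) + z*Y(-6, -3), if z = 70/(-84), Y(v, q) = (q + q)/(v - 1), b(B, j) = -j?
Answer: -54/7 ≈ -7.7143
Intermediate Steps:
Y(v, q) = 2*q/(-1 + v) (Y(v, q) = (2*q)/(-1 + v) = 2*q/(-1 + v))
z = -5/6 (z = 70*(-1/84) = -5/6 ≈ -0.83333)
b(-7, 7) + z*Y(-6, -3) = -1*7 - 5*(-3)/(3*(-1 - 6)) = -7 - 5*(-3)/(3*(-7)) = -7 - 5*(-3)*(-1)/(3*7) = -7 - 5/6*6/7 = -7 - 5/7 = -54/7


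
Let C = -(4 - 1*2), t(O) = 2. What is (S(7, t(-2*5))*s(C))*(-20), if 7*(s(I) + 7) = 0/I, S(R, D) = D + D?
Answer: 560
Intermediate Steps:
S(R, D) = 2*D
C = -2 (C = -(4 - 2) = -1*2 = -2)
s(I) = -7 (s(I) = -7 + (0/I)/7 = -7 + (⅐)*0 = -7 + 0 = -7)
(S(7, t(-2*5))*s(C))*(-20) = ((2*2)*(-7))*(-20) = (4*(-7))*(-20) = -28*(-20) = 560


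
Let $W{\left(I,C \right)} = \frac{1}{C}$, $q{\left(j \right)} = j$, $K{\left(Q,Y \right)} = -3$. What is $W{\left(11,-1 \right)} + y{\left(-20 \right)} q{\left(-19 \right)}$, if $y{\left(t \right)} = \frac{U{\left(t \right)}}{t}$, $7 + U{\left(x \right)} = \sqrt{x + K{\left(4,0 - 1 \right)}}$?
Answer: $- \frac{153}{20} + \frac{19 i \sqrt{23}}{20} \approx -7.65 + 4.556 i$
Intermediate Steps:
$U{\left(x \right)} = -7 + \sqrt{-3 + x}$ ($U{\left(x \right)} = -7 + \sqrt{x - 3} = -7 + \sqrt{-3 + x}$)
$y{\left(t \right)} = \frac{-7 + \sqrt{-3 + t}}{t}$
$W{\left(11,-1 \right)} + y{\left(-20 \right)} q{\left(-19 \right)} = \frac{1}{-1} + \frac{-7 + \sqrt{-3 - 20}}{-20} \left(-19\right) = -1 + - \frac{-7 + \sqrt{-23}}{20} \left(-19\right) = -1 + - \frac{-7 + i \sqrt{23}}{20} \left(-19\right) = -1 + \left(\frac{7}{20} - \frac{i \sqrt{23}}{20}\right) \left(-19\right) = -1 - \left(\frac{133}{20} - \frac{19 i \sqrt{23}}{20}\right) = - \frac{153}{20} + \frac{19 i \sqrt{23}}{20}$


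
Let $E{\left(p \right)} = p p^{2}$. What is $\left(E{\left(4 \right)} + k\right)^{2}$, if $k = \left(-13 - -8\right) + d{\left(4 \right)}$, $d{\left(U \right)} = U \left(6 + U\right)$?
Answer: $9801$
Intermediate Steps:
$E{\left(p \right)} = p^{3}$
$k = 35$ ($k = \left(-13 - -8\right) + 4 \left(6 + 4\right) = \left(-13 + 8\right) + 4 \cdot 10 = -5 + 40 = 35$)
$\left(E{\left(4 \right)} + k\right)^{2} = \left(4^{3} + 35\right)^{2} = \left(64 + 35\right)^{2} = 99^{2} = 9801$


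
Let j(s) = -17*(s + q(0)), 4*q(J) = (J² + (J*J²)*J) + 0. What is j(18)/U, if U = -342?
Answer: 17/19 ≈ 0.89474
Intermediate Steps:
q(J) = J²/4 + J⁴/4 (q(J) = ((J² + (J*J²)*J) + 0)/4 = ((J² + J³*J) + 0)/4 = ((J² + J⁴) + 0)/4 = (J² + J⁴)/4 = J²/4 + J⁴/4)
j(s) = -17*s (j(s) = -17*(s + (¼)*0²*(1 + 0²)) = -17*(s + (¼)*0*(1 + 0)) = -17*(s + (¼)*0*1) = -17*(s + 0) = -17*s)
j(18)/U = -17*18/(-342) = -306*(-1/342) = 17/19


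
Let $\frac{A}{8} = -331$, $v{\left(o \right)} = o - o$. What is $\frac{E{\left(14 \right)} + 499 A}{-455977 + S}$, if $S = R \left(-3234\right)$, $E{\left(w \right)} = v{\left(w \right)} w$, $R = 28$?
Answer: $\frac{1321352}{546529} \approx 2.4177$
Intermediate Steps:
$v{\left(o \right)} = 0$
$E{\left(w \right)} = 0$ ($E{\left(w \right)} = 0 w = 0$)
$S = -90552$ ($S = 28 \left(-3234\right) = -90552$)
$A = -2648$ ($A = 8 \left(-331\right) = -2648$)
$\frac{E{\left(14 \right)} + 499 A}{-455977 + S} = \frac{0 + 499 \left(-2648\right)}{-455977 - 90552} = \frac{0 - 1321352}{-546529} = \left(-1321352\right) \left(- \frac{1}{546529}\right) = \frac{1321352}{546529}$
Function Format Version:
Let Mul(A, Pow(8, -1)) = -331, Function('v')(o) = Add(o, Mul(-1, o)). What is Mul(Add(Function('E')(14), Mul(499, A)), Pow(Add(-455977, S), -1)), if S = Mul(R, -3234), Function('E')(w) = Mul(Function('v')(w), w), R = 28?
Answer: Rational(1321352, 546529) ≈ 2.4177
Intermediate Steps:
Function('v')(o) = 0
Function('E')(w) = 0 (Function('E')(w) = Mul(0, w) = 0)
S = -90552 (S = Mul(28, -3234) = -90552)
A = -2648 (A = Mul(8, -331) = -2648)
Mul(Add(Function('E')(14), Mul(499, A)), Pow(Add(-455977, S), -1)) = Mul(Add(0, Mul(499, -2648)), Pow(Add(-455977, -90552), -1)) = Mul(Add(0, -1321352), Pow(-546529, -1)) = Mul(-1321352, Rational(-1, 546529)) = Rational(1321352, 546529)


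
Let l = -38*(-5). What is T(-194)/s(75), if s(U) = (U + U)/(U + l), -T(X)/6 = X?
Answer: 10282/5 ≈ 2056.4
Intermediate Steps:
T(X) = -6*X
l = 190
s(U) = 2*U/(190 + U) (s(U) = (U + U)/(U + 190) = (2*U)/(190 + U) = 2*U/(190 + U))
T(-194)/s(75) = (-6*(-194))/((2*75/(190 + 75))) = 1164/((2*75/265)) = 1164/((2*75*(1/265))) = 1164/(30/53) = 1164*(53/30) = 10282/5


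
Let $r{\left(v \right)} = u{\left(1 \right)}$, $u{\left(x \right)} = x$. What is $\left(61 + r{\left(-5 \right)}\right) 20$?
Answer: $1240$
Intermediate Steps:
$r{\left(v \right)} = 1$
$\left(61 + r{\left(-5 \right)}\right) 20 = \left(61 + 1\right) 20 = 62 \cdot 20 = 1240$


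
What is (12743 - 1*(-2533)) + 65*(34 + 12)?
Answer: 18266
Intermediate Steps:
(12743 - 1*(-2533)) + 65*(34 + 12) = (12743 + 2533) + 65*46 = 15276 + 2990 = 18266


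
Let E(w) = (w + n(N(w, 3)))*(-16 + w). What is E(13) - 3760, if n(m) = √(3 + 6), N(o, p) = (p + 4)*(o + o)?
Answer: -3808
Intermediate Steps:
N(o, p) = 2*o*(4 + p) (N(o, p) = (4 + p)*(2*o) = 2*o*(4 + p))
n(m) = 3 (n(m) = √9 = 3)
E(w) = (-16 + w)*(3 + w) (E(w) = (w + 3)*(-16 + w) = (3 + w)*(-16 + w) = (-16 + w)*(3 + w))
E(13) - 3760 = (-48 + 13² - 13*13) - 3760 = (-48 + 169 - 169) - 3760 = -48 - 3760 = -3808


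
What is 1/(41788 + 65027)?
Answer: 1/106815 ≈ 9.3620e-6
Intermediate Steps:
1/(41788 + 65027) = 1/106815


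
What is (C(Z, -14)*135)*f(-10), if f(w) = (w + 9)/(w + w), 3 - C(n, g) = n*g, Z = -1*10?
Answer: -3699/4 ≈ -924.75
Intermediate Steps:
Z = -10
C(n, g) = 3 - g*n (C(n, g) = 3 - n*g = 3 - g*n)
f(w) = (9 + w)/(2*w) (f(w) = (9 + w)/((2*w)) = (9 + w)*(1/(2*w)) = (9 + w)/(2*w))
(C(Z, -14)*135)*f(-10) = ((3 - 1*(-14)*(-10))*135)*((1/2)*(9 - 10)/(-10)) = ((3 - 140)*135)*((1/2)*(-1/10)*(-1)) = -137*135*(1/20) = -18495*1/20 = -3699/4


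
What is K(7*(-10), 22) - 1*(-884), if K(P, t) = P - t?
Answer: 792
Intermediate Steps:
K(7*(-10), 22) - 1*(-884) = (7*(-10) - 1*22) - 1*(-884) = (-70 - 22) + 884 = -92 + 884 = 792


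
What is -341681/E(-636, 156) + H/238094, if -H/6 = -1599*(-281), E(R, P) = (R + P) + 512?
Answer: -40719232631/3809504 ≈ -10689.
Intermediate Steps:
E(R, P) = 512 + P + R (E(R, P) = (P + R) + 512 = 512 + P + R)
H = -2695914 (H = -(-9594)*(-281) = -6*449319 = -2695914)
-341681/E(-636, 156) + H/238094 = -341681/(512 + 156 - 636) - 2695914/238094 = -341681/32 - 2695914*1/238094 = -341681*1/32 - 1347957/119047 = -341681/32 - 1347957/119047 = -40719232631/3809504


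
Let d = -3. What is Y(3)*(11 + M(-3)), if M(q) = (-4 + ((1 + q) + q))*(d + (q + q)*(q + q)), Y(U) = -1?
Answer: 286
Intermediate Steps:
M(q) = (-3 + 2*q)*(-3 + 4*q**2) (M(q) = (-4 + ((1 + q) + q))*(-3 + (q + q)*(q + q)) = (-4 + (1 + 2*q))*(-3 + (2*q)*(2*q)) = (-3 + 2*q)*(-3 + 4*q**2))
Y(3)*(11 + M(-3)) = -(11 + (9 - 12*(-3)**2 - 6*(-3) + 8*(-3)**3)) = -(11 + (9 - 12*9 + 18 + 8*(-27))) = -(11 + (9 - 108 + 18 - 216)) = -(11 - 297) = -1*(-286) = 286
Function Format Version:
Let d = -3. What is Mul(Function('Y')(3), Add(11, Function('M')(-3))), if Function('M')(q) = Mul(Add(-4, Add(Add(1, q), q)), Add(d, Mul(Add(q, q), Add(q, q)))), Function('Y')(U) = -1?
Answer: 286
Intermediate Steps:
Function('M')(q) = Mul(Add(-3, Mul(2, q)), Add(-3, Mul(4, Pow(q, 2)))) (Function('M')(q) = Mul(Add(-4, Add(Add(1, q), q)), Add(-3, Mul(Add(q, q), Add(q, q)))) = Mul(Add(-4, Add(1, Mul(2, q))), Add(-3, Mul(Mul(2, q), Mul(2, q)))) = Mul(Add(-3, Mul(2, q)), Add(-3, Mul(4, Pow(q, 2)))))
Mul(Function('Y')(3), Add(11, Function('M')(-3))) = Mul(-1, Add(11, Add(9, Mul(-12, Pow(-3, 2)), Mul(-6, -3), Mul(8, Pow(-3, 3))))) = Mul(-1, Add(11, Add(9, Mul(-12, 9), 18, Mul(8, -27)))) = Mul(-1, Add(11, Add(9, -108, 18, -216))) = Mul(-1, Add(11, -297)) = Mul(-1, -286) = 286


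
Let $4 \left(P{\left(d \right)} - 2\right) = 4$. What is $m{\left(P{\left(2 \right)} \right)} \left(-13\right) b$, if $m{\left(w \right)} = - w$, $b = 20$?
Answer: $780$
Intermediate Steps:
$P{\left(d \right)} = 3$ ($P{\left(d \right)} = 2 + \frac{1}{4} \cdot 4 = 2 + 1 = 3$)
$m{\left(P{\left(2 \right)} \right)} \left(-13\right) b = \left(-1\right) 3 \left(-13\right) 20 = \left(-3\right) \left(-13\right) 20 = 39 \cdot 20 = 780$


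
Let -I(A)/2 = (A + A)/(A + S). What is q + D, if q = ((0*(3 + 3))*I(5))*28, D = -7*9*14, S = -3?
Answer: -882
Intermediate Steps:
I(A) = -4*A/(-3 + A) (I(A) = -2*(A + A)/(A - 3) = -2*2*A/(-3 + A) = -4*A/(-3 + A))
D = -882 (D = -63*14 = -882)
q = 0 (q = ((0*(3 + 3))*(-4*5/(-3 + 5)))*28 = ((0*6)*(-4*5/2))*28 = (0*(-4*5*1/2))*28 = (0*(-10))*28 = 0*28 = 0)
q + D = 0 - 882 = -882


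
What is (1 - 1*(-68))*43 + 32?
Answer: 2999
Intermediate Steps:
(1 - 1*(-68))*43 + 32 = (1 + 68)*43 + 32 = 69*43 + 32 = 2967 + 32 = 2999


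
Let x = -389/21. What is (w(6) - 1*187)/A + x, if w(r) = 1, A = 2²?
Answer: -2731/42 ≈ -65.024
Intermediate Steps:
A = 4
x = -389/21 (x = -389*1/21 = -389/21 ≈ -18.524)
(w(6) - 1*187)/A + x = (1 - 1*187)/4 - 389/21 = (1 - 187)*(¼) - 389/21 = -186*¼ - 389/21 = -93/2 - 389/21 = -2731/42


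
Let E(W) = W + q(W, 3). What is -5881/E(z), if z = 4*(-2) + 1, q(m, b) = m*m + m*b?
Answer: -5881/21 ≈ -280.05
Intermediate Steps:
q(m, b) = m² + b*m
z = -7 (z = -8 + 1 = -7)
E(W) = W + W*(3 + W)
-5881/E(z) = -5881*(-1/(7*(4 - 7))) = -5881/((-7*(-3))) = -5881/21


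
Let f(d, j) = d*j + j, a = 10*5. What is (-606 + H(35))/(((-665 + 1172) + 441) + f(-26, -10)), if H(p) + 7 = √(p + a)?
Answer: -613/1198 + √85/1198 ≈ -0.50399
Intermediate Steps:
a = 50
f(d, j) = j + d*j
H(p) = -7 + √(50 + p) (H(p) = -7 + √(p + 50) = -7 + √(50 + p))
(-606 + H(35))/(((-665 + 1172) + 441) + f(-26, -10)) = (-606 + (-7 + √(50 + 35)))/(((-665 + 1172) + 441) - 10*(1 - 26)) = (-606 + (-7 + √85))/((507 + 441) - 10*(-25)) = (-613 + √85)/(948 + 250) = (-613 + √85)/1198 = (-613 + √85)*(1/1198) = -613/1198 + √85/1198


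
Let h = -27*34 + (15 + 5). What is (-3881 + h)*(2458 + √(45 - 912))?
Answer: -11746782 - 81243*I*√3 ≈ -1.1747e+7 - 1.4072e+5*I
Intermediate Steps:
h = -898 (h = -918 + 20 = -898)
(-3881 + h)*(2458 + √(45 - 912)) = (-3881 - 898)*(2458 + √(45 - 912)) = -4779*(2458 + √(-867)) = -4779*(2458 + 17*I*√3) = -11746782 - 81243*I*√3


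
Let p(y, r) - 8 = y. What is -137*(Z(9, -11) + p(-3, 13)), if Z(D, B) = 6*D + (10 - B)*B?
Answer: 23564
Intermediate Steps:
p(y, r) = 8 + y
Z(D, B) = 6*D + B*(10 - B)
-137*(Z(9, -11) + p(-3, 13)) = -137*((-1*(-11)**2 + 6*9 + 10*(-11)) + (8 - 3)) = -137*((-1*121 + 54 - 110) + 5) = -137*((-121 + 54 - 110) + 5) = -137*(-177 + 5) = -137*(-172) = 23564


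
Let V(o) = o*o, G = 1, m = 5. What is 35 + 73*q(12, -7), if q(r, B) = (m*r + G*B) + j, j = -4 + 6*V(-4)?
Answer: 10620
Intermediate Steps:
V(o) = o²
j = 92 (j = -4 + 6*(-4)² = -4 + 6*16 = -4 + 96 = 92)
q(r, B) = 92 + B + 5*r (q(r, B) = (5*r + 1*B) + 92 = (5*r + B) + 92 = (B + 5*r) + 92 = 92 + B + 5*r)
35 + 73*q(12, -7) = 35 + 73*(92 - 7 + 5*12) = 35 + 73*(92 - 7 + 60) = 35 + 73*145 = 35 + 10585 = 10620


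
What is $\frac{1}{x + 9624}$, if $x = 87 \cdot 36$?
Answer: $\frac{1}{12756} \approx 7.8394 \cdot 10^{-5}$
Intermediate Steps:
$x = 3132$
$\frac{1}{x + 9624} = \frac{1}{3132 + 9624} = \frac{1}{12756}$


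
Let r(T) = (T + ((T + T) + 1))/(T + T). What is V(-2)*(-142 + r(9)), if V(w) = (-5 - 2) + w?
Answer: 1264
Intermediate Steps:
V(w) = -7 + w
r(T) = (1 + 3*T)/(2*T) (r(T) = (T + (2*T + 1))/((2*T)) = (T + (1 + 2*T))*(1/(2*T)) = (1 + 3*T)*(1/(2*T)) = (1 + 3*T)/(2*T))
V(-2)*(-142 + r(9)) = (-7 - 2)*(-142 + (1/2)*(1 + 3*9)/9) = -9*(-142 + (1/2)*(1/9)*(1 + 27)) = -9*(-142 + (1/2)*(1/9)*28) = -9*(-142 + 14/9) = -9*(-1264/9) = 1264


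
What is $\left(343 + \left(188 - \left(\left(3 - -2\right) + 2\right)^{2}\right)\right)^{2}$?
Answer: $232324$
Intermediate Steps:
$\left(343 + \left(188 - \left(\left(3 - -2\right) + 2\right)^{2}\right)\right)^{2} = \left(343 + \left(188 - \left(\left(3 + 2\right) + 2\right)^{2}\right)\right)^{2} = \left(343 + \left(188 - \left(5 + 2\right)^{2}\right)\right)^{2} = \left(343 + \left(188 - 7^{2}\right)\right)^{2} = \left(343 + \left(188 - 49\right)\right)^{2} = \left(343 + 139\right)^{2} = 482^{2} = 232324$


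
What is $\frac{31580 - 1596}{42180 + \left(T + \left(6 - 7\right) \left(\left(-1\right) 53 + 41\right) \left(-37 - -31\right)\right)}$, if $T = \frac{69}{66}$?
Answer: $\frac{659648}{926399} \approx 0.71206$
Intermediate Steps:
$T = \frac{23}{22}$ ($T = 69 \cdot \frac{1}{66} = \frac{23}{22} \approx 1.0455$)
$\frac{31580 - 1596}{42180 + \left(T + \left(6 - 7\right) \left(\left(-1\right) 53 + 41\right) \left(-37 - -31\right)\right)} = \frac{31580 - 1596}{42180 + \left(\frac{23}{22} + \left(6 - 7\right) \left(\left(-1\right) 53 + 41\right) \left(-37 - -31\right)\right)} = \frac{29984}{42180 + \left(\frac{23}{22} + - (-53 + 41) \left(-37 + 31\right)\right)} = \frac{29984}{42180 + \left(\frac{23}{22} + \left(-1\right) \left(-12\right) \left(-6\right)\right)} = \frac{29984}{42180 + \left(\frac{23}{22} + 12 \left(-6\right)\right)} = \frac{29984}{42180 + \left(\frac{23}{22} - 72\right)} = \frac{29984}{42180 - \frac{1561}{22}} = \frac{29984}{\frac{926399}{22}} = 29984 \cdot \frac{22}{926399} = \frac{659648}{926399}$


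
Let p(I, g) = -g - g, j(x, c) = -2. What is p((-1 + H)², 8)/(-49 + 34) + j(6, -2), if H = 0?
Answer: -14/15 ≈ -0.93333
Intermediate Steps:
p(I, g) = -2*g
p((-1 + H)², 8)/(-49 + 34) + j(6, -2) = (-2*8)/(-49 + 34) - 2 = -16/(-15) - 2 = -16*(-1/15) - 2 = 16/15 - 2 = -14/15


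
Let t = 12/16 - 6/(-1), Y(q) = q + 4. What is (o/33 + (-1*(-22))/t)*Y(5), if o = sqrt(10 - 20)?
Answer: 88/3 + 3*I*sqrt(10)/11 ≈ 29.333 + 0.86244*I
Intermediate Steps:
Y(q) = 4 + q
t = 27/4 (t = 12*(1/16) - 6*(-1) = 3/4 + 6 = 27/4 ≈ 6.7500)
o = I*sqrt(10) (o = sqrt(-10) = I*sqrt(10) ≈ 3.1623*I)
(o/33 + (-1*(-22))/t)*Y(5) = ((I*sqrt(10))/33 + (-1*(-22))/(27/4))*(4 + 5) = ((I*sqrt(10))*(1/33) + 22*(4/27))*9 = (I*sqrt(10)/33 + 88/27)*9 = (88/27 + I*sqrt(10)/33)*9 = 88/3 + 3*I*sqrt(10)/11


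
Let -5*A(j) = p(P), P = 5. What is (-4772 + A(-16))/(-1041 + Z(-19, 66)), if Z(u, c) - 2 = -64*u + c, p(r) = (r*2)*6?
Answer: -4784/243 ≈ -19.687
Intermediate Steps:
p(r) = 12*r (p(r) = (2*r)*6 = 12*r)
A(j) = -12 (A(j) = -12*5/5 = -⅕*60 = -12)
Z(u, c) = 2 + c - 64*u (Z(u, c) = 2 + (-64*u + c) = 2 + (c - 64*u) = 2 + c - 64*u)
(-4772 + A(-16))/(-1041 + Z(-19, 66)) = (-4772 - 12)/(-1041 + (2 + 66 - 64*(-19))) = -4784/(-1041 + (2 + 66 + 1216)) = -4784/(-1041 + 1284) = -4784/243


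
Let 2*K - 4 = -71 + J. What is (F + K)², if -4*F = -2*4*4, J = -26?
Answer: 5929/4 ≈ 1482.3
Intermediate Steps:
F = 8 (F = -(-2*4)*4/4 = -(-2)*4 = -¼*(-32) = 8)
K = -93/2 (K = 2 + (-71 - 26)/2 = 2 + (½)*(-97) = 2 - 97/2 = -93/2 ≈ -46.500)
(F + K)² = (8 - 93/2)² = (-77/2)² = 5929/4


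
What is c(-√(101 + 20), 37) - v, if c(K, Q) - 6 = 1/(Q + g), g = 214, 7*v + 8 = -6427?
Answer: 1625734/1757 ≈ 925.29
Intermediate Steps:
v = -6435/7 (v = -8/7 + (⅐)*(-6427) = -8/7 - 6427/7 = -6435/7 ≈ -919.29)
c(K, Q) = 6 + 1/(214 + Q) (c(K, Q) = 6 + 1/(Q + 214) = 6 + 1/(214 + Q))
c(-√(101 + 20), 37) - v = (1285 + 6*37)/(214 + 37) - 1*(-6435/7) = (1285 + 222)/251 + 6435/7 = (1/251)*1507 + 6435/7 = 1507/251 + 6435/7 = 1625734/1757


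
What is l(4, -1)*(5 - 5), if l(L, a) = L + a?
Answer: 0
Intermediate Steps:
l(4, -1)*(5 - 5) = (4 - 1)*(5 - 5) = 3*0 = 0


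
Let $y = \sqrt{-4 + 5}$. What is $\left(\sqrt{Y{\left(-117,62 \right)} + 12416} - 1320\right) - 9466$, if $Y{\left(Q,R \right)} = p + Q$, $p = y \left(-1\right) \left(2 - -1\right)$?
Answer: $-10786 + 2 \sqrt{3074} \approx -10675.0$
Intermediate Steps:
$y = 1$ ($y = \sqrt{1} = 1$)
$p = -3$ ($p = 1 \left(-1\right) \left(2 - -1\right) = - (2 + 1) = \left(-1\right) 3 = -3$)
$Y{\left(Q,R \right)} = -3 + Q$
$\left(\sqrt{Y{\left(-117,62 \right)} + 12416} - 1320\right) - 9466 = \left(\sqrt{\left(-3 - 117\right) + 12416} - 1320\right) - 9466 = \left(\sqrt{-120 + 12416} - 1320\right) - 9466 = \left(\sqrt{12296} - 1320\right) - 9466 = \left(2 \sqrt{3074} - 1320\right) - 9466 = \left(-1320 + 2 \sqrt{3074}\right) - 9466 = -10786 + 2 \sqrt{3074}$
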